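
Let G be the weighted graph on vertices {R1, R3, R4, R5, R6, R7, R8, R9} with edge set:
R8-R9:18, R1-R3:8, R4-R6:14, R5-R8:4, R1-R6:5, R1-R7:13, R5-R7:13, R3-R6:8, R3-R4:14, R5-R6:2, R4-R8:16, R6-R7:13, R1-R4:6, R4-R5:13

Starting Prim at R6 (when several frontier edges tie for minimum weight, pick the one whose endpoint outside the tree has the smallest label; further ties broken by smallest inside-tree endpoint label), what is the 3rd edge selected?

Grow the tree from R6 using Prim:
Step 1: frontier [R5-R6 2, R1-R6 5, R3-R6 8, R6-R7 13, R4-R6 14] → take R5-R6 (2); add R5.
Step 2: frontier [R5-R8 4, R4-R5 13, R5-R7 13, R1-R6 5, R3-R6 8, R6-R7 13, R4-R6 14] → take R5-R8 (4); add R8.
Step 3: frontier [R4-R5 13, R5-R7 13, R1-R6 5, R3-R6 8, R6-R7 13, R4-R6 14, R4-R8 16, R8-R9 18] → take R1-R6 (5); add R1.
Step 4: frontier [R1-R4 6, R1-R3 8, R1-R7 13, R4-R5 13, R5-R7 13, R3-R6 8, R6-R7 13, R4-R6 14, R4-R8 16, R8-R9 18] → take R1-R4 (6); add R4.
Step 5: frontier [R1-R3 8, R1-R7 13, R3-R4 14, R5-R7 13, R3-R6 8, R6-R7 13, R8-R9 18] → take R1-R3 (8); add R3.
Step 6: frontier [R1-R7 13, R5-R7 13, R6-R7 13, R8-R9 18] → take R1-R7 (13); add R7.
Step 7: frontier [R8-R9 18] → take R8-R9 (18); add R9.
The 3rd edge added is R1-R6.

R1-R6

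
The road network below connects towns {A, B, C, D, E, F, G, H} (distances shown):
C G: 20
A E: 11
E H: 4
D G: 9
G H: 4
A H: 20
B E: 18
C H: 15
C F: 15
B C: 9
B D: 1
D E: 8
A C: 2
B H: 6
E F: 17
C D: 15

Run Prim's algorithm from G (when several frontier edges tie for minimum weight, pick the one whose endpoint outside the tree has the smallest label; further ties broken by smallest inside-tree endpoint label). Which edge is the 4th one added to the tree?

Grow the tree from G using Prim:
Step 1: cheapest edge leaving the tree is G H (4); add H.
Step 2: cheapest edge leaving the tree is E H (4); add E.
Step 3: cheapest edge leaving the tree is B H (6); add B.
Step 4: cheapest edge leaving the tree is B D (1); add D.
Step 5: cheapest edge leaving the tree is B C (9); add C.
Step 6: cheapest edge leaving the tree is A C (2); add A.
Step 7: cheapest edge leaving the tree is C F (15); add F.
The 4th edge added is B D.

B-D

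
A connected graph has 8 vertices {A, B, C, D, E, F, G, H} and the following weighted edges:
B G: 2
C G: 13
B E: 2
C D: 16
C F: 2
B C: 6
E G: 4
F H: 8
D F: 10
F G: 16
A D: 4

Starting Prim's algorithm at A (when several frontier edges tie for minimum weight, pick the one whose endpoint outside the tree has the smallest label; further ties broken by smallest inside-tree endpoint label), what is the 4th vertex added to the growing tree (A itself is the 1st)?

C

Prim's algorithm from A:
Step 1: frontier [A D 4] → take A D (4); add D.
Step 2: frontier [D F 10, C D 16] → take D F (10); add F.
Step 3: frontier [C D 16, C F 2, F H 8, F G 16] → take C F (2); add C.
Step 4: frontier [B C 6, C G 13, F H 8, F G 16] → take B C (6); add B.
Step 5: frontier [B E 2, B G 2, C G 13, F H 8, F G 16] → take B E (2); add E.
Step 6: frontier [B G 2, C G 13, E G 4, F H 8, F G 16] → take B G (2); add G.
Step 7: frontier [F H 8] → take F H (8); add H.
Vertex order: A, D, F, C, B, E, G, H. The 4th vertex is C.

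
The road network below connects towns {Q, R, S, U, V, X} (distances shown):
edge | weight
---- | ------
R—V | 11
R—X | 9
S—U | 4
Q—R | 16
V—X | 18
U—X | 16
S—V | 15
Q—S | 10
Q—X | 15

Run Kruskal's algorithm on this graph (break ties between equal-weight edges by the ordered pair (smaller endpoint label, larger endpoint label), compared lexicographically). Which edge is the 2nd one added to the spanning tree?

R-X

Kruskal's algorithm — process edges by increasing weight (ties by edge label):
S—U (4): add — endpoints in different components.
R—X (9): add — endpoints in different components.
Q—S (10): add — endpoints in different components.
R—V (11): add — endpoints in different components.
Q—X (15): add — endpoints in different components.
The 2nd edge added is R—X.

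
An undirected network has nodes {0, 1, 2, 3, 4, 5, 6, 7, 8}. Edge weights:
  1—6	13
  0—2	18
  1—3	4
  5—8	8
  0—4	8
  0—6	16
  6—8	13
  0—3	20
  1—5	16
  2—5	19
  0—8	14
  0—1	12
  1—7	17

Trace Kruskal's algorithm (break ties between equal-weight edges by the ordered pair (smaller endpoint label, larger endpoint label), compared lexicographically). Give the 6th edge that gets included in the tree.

6-8

Kruskal: consider edges lightest-first.
1—3 (4): add — endpoints in different components.
0—4 (8): add — endpoints in different components.
5—8 (8): add — endpoints in different components.
0—1 (12): add — endpoints in different components.
1—6 (13): add — endpoints in different components.
6—8 (13): add — endpoints in different components.
0—8 (14): skip — 0 and 8 already connected.
0—6 (16): skip — 0 and 6 already connected.
1—5 (16): skip — 1 and 5 already connected.
1—7 (17): add — endpoints in different components.
0—2 (18): add — endpoints in different components.
The 6th edge added is 6—8.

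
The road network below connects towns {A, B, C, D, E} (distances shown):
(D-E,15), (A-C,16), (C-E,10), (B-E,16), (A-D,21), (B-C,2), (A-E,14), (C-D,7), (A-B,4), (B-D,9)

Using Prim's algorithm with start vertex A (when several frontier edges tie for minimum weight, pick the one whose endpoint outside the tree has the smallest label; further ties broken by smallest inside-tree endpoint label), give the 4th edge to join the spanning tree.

Prim's algorithm from A:
Step 1: frontier [A-B 4, A-E 14, A-C 16, A-D 21] → take A-B (4); add B.
Step 2: frontier [A-E 14, A-C 16, A-D 21, B-C 2, B-D 9, B-E 16] → take B-C (2); add C.
Step 3: frontier [A-E 14, A-D 21, B-D 9, B-E 16, C-D 7, C-E 10] → take C-D (7); add D.
Step 4: frontier [A-E 14, B-E 16, C-E 10, D-E 15] → take C-E (10); add E.
The 4th edge added is C-E.

C-E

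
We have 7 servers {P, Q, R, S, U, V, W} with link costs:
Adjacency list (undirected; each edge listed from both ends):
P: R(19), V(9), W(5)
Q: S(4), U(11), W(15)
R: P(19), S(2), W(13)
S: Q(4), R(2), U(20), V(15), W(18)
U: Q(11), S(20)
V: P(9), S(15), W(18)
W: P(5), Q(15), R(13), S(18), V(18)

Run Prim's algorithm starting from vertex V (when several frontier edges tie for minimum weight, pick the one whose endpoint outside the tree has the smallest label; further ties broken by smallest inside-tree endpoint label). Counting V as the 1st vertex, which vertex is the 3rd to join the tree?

W

Prim, starting at V.
Step 1: cheapest edge leaving the tree is P-V (9); add P.
Step 2: cheapest edge leaving the tree is P-W (5); add W.
Step 3: cheapest edge leaving the tree is R-W (13); add R.
Step 4: cheapest edge leaving the tree is R-S (2); add S.
Step 5: cheapest edge leaving the tree is Q-S (4); add Q.
Step 6: cheapest edge leaving the tree is Q-U (11); add U.
Vertex order: V, P, W, R, S, Q, U. The 3rd vertex is W.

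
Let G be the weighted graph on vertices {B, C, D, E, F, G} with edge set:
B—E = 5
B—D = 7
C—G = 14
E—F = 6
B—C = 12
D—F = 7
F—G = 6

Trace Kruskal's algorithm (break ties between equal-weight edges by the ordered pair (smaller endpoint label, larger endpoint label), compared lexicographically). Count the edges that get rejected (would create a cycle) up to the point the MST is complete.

Kruskal's algorithm — process edges by increasing weight (ties by edge label):
B—E (5): add — endpoints in different components.
E—F (6): add — endpoints in different components.
F—G (6): add — endpoints in different components.
B—D (7): add — endpoints in different components.
D—F (7): skip — D and F already connected.
B—C (12): add — endpoints in different components.
Edges rejected before the tree was complete: 1.

1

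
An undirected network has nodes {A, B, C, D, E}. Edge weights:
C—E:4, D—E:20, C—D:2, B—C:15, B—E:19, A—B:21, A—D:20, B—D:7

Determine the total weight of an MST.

33

Sort edges by weight, then run Kruskal:
C—D (2): add — endpoints in different components.
C—E (4): add — endpoints in different components.
B—D (7): add — endpoints in different components.
B—C (15): skip — B and C already connected.
B—E (19): skip — B and E already connected.
A—D (20): add — endpoints in different components.
MST edges: C—D, C—E, B—D, A—D; total weight 2+4+7+20 = 33.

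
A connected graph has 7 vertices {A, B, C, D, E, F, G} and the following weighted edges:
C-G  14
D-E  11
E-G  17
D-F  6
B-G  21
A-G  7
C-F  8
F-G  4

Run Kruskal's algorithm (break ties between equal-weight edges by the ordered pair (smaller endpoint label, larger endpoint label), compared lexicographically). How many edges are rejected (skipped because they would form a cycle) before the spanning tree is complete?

2

Kruskal's algorithm — process edges by increasing weight (ties by edge label):
F-G (4): add — endpoints in different components.
D-F (6): add — endpoints in different components.
A-G (7): add — endpoints in different components.
C-F (8): add — endpoints in different components.
D-E (11): add — endpoints in different components.
C-G (14): skip — C and G already connected.
E-G (17): skip — E and G already connected.
B-G (21): add — endpoints in different components.
Edges rejected before the tree was complete: 2.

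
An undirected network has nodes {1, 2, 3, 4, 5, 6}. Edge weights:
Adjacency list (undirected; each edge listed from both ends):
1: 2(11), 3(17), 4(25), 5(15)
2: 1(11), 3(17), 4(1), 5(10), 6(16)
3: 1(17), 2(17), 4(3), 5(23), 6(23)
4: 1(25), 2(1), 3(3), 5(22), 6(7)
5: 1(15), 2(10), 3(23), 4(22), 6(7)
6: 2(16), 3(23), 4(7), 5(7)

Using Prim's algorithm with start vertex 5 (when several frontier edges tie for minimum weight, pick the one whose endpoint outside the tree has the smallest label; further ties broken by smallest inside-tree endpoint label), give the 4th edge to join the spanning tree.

Grow the tree from 5 using Prim:
Step 1: frontier [5–6 7, 2–5 10, 1–5 15, 4–5 22, 3–5 23] → take 5–6 (7); add 6.
Step 2: frontier [2–5 10, 1–5 15, 4–5 22, 3–5 23, 4–6 7, 2–6 16, 3–6 23] → take 4–6 (7); add 4.
Step 3: frontier [2–4 1, 3–4 3, 1–4 25, 2–5 10, 1–5 15, 3–5 23, 2–6 16, 3–6 23] → take 2–4 (1); add 2.
Step 4: frontier [1–2 11, 2–3 17, 3–4 3, 1–4 25, 1–5 15, 3–5 23, 3–6 23] → take 3–4 (3); add 3.
Step 5: frontier [1–2 11, 1–3 17, 1–4 25, 1–5 15] → take 1–2 (11); add 1.
The 4th edge added is 3–4.

3-4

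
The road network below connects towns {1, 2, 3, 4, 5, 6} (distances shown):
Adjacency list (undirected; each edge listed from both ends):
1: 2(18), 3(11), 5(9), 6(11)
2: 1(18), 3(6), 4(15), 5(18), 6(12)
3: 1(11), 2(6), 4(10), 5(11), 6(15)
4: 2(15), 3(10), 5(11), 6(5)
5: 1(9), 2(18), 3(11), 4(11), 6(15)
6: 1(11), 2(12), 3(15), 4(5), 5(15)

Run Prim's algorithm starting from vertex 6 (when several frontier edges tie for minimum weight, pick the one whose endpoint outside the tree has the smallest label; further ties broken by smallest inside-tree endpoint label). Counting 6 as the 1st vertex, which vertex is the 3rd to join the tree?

3

Prim's algorithm from 6:
Step 1: frontier [4-6 5, 1-6 11, 2-6 12, 3-6 15, 5-6 15] → take 4-6 (5); add 4.
Step 2: frontier [3-4 10, 4-5 11, 2-4 15, 1-6 11, 2-6 12, 3-6 15, 5-6 15] → take 3-4 (10); add 3.
Step 3: frontier [2-3 6, 1-3 11, 3-5 11, 4-5 11, 2-4 15, 1-6 11, 2-6 12, 5-6 15] → take 2-3 (6); add 2.
Step 4: frontier [1-2 18, 2-5 18, 1-3 11, 3-5 11, 4-5 11, 1-6 11, 5-6 15] → take 1-3 (11); add 1.
Step 5: frontier [1-5 9, 2-5 18, 3-5 11, 4-5 11, 5-6 15] → take 1-5 (9); add 5.
Vertex order: 6, 4, 3, 2, 1, 5. The 3rd vertex is 3.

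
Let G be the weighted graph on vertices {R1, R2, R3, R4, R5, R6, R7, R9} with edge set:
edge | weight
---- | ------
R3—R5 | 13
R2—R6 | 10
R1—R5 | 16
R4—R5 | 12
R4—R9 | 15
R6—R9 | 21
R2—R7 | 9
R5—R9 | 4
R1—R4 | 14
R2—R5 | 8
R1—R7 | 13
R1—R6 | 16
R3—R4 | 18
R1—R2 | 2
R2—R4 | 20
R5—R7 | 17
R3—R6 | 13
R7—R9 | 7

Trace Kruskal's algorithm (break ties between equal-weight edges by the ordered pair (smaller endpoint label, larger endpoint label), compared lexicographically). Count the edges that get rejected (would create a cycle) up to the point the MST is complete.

Kruskal: consider edges lightest-first.
R1—R2 (2): add — endpoints in different components.
R5—R9 (4): add — endpoints in different components.
R7—R9 (7): add — endpoints in different components.
R2—R5 (8): add — endpoints in different components.
R2—R7 (9): skip — R7 and R2 already connected.
R2—R6 (10): add — endpoints in different components.
R4—R5 (12): add — endpoints in different components.
R1—R7 (13): skip — R7 and R1 already connected.
R3—R5 (13): add — endpoints in different components.
Edges rejected before the tree was complete: 2.

2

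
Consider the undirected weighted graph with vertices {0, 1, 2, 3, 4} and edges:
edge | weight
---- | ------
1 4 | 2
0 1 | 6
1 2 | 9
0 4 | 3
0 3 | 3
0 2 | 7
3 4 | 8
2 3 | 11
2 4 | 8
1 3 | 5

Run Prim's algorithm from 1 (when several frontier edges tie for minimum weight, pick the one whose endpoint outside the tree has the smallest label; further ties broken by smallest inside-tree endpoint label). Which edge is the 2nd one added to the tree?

Prim's algorithm from 1:
Step 1: cheapest edge leaving the tree is 1 4 (2); add 4.
Step 2: cheapest edge leaving the tree is 0 4 (3); add 0.
Step 3: cheapest edge leaving the tree is 0 3 (3); add 3.
Step 4: cheapest edge leaving the tree is 0 2 (7); add 2.
The 2nd edge added is 0 4.

0-4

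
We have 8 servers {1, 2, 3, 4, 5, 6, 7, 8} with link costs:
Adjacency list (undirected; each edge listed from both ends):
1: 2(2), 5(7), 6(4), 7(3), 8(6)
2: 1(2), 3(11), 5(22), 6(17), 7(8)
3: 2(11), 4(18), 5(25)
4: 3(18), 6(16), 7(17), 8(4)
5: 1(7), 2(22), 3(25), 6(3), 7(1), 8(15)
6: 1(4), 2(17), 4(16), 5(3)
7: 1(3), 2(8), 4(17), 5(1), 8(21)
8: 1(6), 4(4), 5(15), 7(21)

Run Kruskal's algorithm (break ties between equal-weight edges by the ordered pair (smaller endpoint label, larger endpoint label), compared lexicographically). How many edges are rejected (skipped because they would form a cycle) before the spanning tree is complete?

3

Sort edges by weight, then run Kruskal:
5—7 (1): add — endpoints in different components.
1—2 (2): add — endpoints in different components.
1—7 (3): add — endpoints in different components.
5—6 (3): add — endpoints in different components.
1—6 (4): skip — 1 and 6 already connected.
4—8 (4): add — endpoints in different components.
1—8 (6): add — endpoints in different components.
1—5 (7): skip — 1 and 5 already connected.
2—7 (8): skip — 2 and 7 already connected.
2—3 (11): add — endpoints in different components.
Edges rejected before the tree was complete: 3.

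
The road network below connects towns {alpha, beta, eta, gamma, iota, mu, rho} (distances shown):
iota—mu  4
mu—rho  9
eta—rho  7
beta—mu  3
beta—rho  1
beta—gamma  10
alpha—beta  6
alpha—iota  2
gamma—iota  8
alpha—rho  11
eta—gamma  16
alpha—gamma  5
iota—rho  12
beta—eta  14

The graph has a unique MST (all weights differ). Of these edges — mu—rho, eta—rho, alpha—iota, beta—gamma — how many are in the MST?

Sort edges by weight, then run Kruskal:
beta—rho (1): add — endpoints in different components.
alpha—iota (2): add — endpoints in different components.
beta—mu (3): add — endpoints in different components.
iota—mu (4): add — endpoints in different components.
alpha—gamma (5): add — endpoints in different components.
alpha—beta (6): skip — beta and alpha already connected.
eta—rho (7): add — endpoints in different components.
MST edge set: {beta—rho, alpha—iota, beta—mu, iota—mu, alpha—gamma, eta—rho}.
Of the listed edges, {eta—rho, alpha—iota} are in the MST → 2.

2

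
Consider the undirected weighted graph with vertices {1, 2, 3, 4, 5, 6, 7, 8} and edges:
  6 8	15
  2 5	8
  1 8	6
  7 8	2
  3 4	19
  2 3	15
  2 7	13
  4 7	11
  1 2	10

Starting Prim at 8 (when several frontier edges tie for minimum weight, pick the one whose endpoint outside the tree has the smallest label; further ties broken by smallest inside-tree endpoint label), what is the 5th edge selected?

Prim's algorithm from 8:
Step 1: cheapest edge leaving the tree is 7 8 (2); add 7.
Step 2: cheapest edge leaving the tree is 1 8 (6); add 1.
Step 3: cheapest edge leaving the tree is 1 2 (10); add 2.
Step 4: cheapest edge leaving the tree is 2 5 (8); add 5.
Step 5: cheapest edge leaving the tree is 4 7 (11); add 4.
Step 6: cheapest edge leaving the tree is 2 3 (15); add 3.
Step 7: cheapest edge leaving the tree is 6 8 (15); add 6.
The 5th edge added is 4 7.

4-7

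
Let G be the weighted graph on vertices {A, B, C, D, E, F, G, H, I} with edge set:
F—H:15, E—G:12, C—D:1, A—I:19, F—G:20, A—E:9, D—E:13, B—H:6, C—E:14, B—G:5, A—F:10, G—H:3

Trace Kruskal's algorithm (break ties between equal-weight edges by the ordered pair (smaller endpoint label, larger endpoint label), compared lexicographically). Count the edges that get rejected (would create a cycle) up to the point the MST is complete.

3

Sort edges by weight, then run Kruskal:
C—D (1): add — endpoints in different components.
G—H (3): add — endpoints in different components.
B—G (5): add — endpoints in different components.
B—H (6): skip — B and H already connected.
A—E (9): add — endpoints in different components.
A—F (10): add — endpoints in different components.
E—G (12): add — endpoints in different components.
D—E (13): add — endpoints in different components.
C—E (14): skip — C and E already connected.
F—H (15): skip — F and H already connected.
A—I (19): add — endpoints in different components.
Edges rejected before the tree was complete: 3.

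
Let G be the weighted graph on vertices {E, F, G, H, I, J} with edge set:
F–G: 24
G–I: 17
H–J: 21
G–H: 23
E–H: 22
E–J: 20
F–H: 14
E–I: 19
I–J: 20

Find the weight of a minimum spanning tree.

91

Prim's algorithm from I:
Step 1: frontier [G–I 17, E–I 19, I–J 20] → take G–I (17); add G.
Step 2: frontier [G–H 23, F–G 24, E–I 19, I–J 20] → take E–I (19); add E.
Step 3: frontier [E–J 20, E–H 22, G–H 23, F–G 24, I–J 20] → take E–J (20); add J.
Step 4: frontier [E–H 22, G–H 23, F–G 24, H–J 21] → take H–J (21); add H.
Step 5: frontier [F–G 24, F–H 14] → take F–H (14); add F.
MST edges: G–I, E–I, E–J, H–J, F–H; total weight 17+19+20+21+14 = 91.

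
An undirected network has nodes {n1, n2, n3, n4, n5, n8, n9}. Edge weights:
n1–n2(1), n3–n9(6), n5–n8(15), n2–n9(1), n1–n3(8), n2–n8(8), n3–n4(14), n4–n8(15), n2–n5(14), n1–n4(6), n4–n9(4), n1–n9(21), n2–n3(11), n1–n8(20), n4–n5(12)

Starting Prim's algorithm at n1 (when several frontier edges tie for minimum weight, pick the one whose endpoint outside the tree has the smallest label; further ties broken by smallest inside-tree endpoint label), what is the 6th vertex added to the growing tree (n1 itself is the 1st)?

n8

Prim, starting at n1.
Step 1: cheapest edge leaving the tree is n1–n2 (1); add n2.
Step 2: cheapest edge leaving the tree is n2–n9 (1); add n9.
Step 3: cheapest edge leaving the tree is n4–n9 (4); add n4.
Step 4: cheapest edge leaving the tree is n3–n9 (6); add n3.
Step 5: cheapest edge leaving the tree is n2–n8 (8); add n8.
Step 6: cheapest edge leaving the tree is n4–n5 (12); add n5.
Vertex order: n1, n2, n9, n4, n3, n8, n5. The 6th vertex is n8.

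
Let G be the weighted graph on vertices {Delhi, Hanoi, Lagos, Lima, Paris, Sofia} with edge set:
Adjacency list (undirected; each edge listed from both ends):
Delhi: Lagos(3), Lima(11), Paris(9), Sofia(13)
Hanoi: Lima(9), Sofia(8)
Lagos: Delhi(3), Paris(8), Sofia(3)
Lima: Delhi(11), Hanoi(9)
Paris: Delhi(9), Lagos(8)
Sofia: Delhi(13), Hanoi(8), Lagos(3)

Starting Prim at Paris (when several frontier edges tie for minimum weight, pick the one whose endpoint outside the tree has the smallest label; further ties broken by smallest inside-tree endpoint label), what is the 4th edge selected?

Hanoi-Sofia

Grow the tree from Paris using Prim:
Step 1: cheapest edge leaving the tree is Lagos-Paris (8); add Lagos.
Step 2: cheapest edge leaving the tree is Delhi-Lagos (3); add Delhi.
Step 3: cheapest edge leaving the tree is Lagos-Sofia (3); add Sofia.
Step 4: cheapest edge leaving the tree is Hanoi-Sofia (8); add Hanoi.
Step 5: cheapest edge leaving the tree is Hanoi-Lima (9); add Lima.
The 4th edge added is Hanoi-Sofia.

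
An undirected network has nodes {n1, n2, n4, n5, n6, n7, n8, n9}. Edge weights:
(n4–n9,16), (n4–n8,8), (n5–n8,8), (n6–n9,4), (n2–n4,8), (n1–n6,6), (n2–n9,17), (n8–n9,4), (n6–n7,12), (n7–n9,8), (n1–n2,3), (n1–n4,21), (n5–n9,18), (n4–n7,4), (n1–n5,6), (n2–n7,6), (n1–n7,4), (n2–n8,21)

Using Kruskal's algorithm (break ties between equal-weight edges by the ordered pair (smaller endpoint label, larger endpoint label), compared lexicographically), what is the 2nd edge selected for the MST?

n1-n7

Kruskal's algorithm — process edges by increasing weight (ties by edge label):
n1–n2 (3): add — endpoints in different components.
n1–n7 (4): add — endpoints in different components.
n4–n7 (4): add — endpoints in different components.
n6–n9 (4): add — endpoints in different components.
n8–n9 (4): add — endpoints in different components.
n1–n5 (6): add — endpoints in different components.
n1–n6 (6): add — endpoints in different components.
The 2nd edge added is n1–n7.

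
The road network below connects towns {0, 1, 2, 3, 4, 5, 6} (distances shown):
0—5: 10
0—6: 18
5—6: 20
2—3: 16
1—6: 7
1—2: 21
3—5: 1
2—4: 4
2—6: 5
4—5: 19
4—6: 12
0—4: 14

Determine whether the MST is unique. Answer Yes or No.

Sort edges by weight, then run Kruskal:
3—5 (1): add — endpoints in different components.
2—4 (4): add — endpoints in different components.
2—6 (5): add — endpoints in different components.
1—6 (7): add — endpoints in different components.
0—5 (10): add — endpoints in different components.
4—6 (12): skip — 4 and 6 already connected.
0—4 (14): add — endpoints in different components.
Every non-tree edge has weight strictly greater than the heaviest edge on the tree path between its endpoints, so the MST is unique.

Yes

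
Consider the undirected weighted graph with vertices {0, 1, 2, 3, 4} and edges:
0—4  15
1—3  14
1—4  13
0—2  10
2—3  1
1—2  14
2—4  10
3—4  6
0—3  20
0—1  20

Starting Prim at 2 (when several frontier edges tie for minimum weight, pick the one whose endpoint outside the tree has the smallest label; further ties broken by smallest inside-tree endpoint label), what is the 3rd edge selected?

Grow the tree from 2 using Prim:
Step 1: cheapest edge leaving the tree is 2—3 (1); add 3.
Step 2: cheapest edge leaving the tree is 3—4 (6); add 4.
Step 3: cheapest edge leaving the tree is 0—2 (10); add 0.
Step 4: cheapest edge leaving the tree is 1—4 (13); add 1.
The 3rd edge added is 0—2.

0-2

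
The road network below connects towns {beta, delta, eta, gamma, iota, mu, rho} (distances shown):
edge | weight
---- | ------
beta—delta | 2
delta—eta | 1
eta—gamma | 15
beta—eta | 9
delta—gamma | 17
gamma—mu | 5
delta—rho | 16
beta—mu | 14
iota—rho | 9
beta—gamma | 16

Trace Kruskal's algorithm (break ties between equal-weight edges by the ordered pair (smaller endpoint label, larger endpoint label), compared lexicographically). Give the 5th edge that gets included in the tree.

Sort edges by weight, then run Kruskal:
delta—eta (1): add. Components now {iota} {delta,eta} {gamma} {rho} {mu} {beta}
beta—delta (2): add. Components now {iota} {beta,delta,eta} {gamma} {rho} {mu}
gamma—mu (5): add. Components now {iota} {beta,delta,eta} {gamma,mu} {rho}
beta—eta (9): skip — eta and beta already connected.
iota—rho (9): add. Components now {iota,rho} {beta,delta,eta} {gamma,mu}
beta—mu (14): add. Components now {iota,rho} {beta,delta,eta,gamma,mu}
eta—gamma (15): skip — gamma and eta already connected.
beta—gamma (16): skip — gamma and beta already connected.
delta—rho (16): add. Components now {beta,delta,eta,gamma,iota,mu,rho}
The 5th edge added is beta—mu.

beta-mu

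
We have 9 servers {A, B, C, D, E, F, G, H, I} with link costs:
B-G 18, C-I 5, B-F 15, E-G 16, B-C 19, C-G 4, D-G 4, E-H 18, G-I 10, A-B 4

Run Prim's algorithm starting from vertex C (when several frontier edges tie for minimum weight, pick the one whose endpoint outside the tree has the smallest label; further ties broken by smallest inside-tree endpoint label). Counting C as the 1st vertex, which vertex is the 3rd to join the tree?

Grow the tree from C using Prim:
Step 1: frontier [C-G 4, C-I 5, B-C 19] → take C-G (4); add G.
Step 2: frontier [C-I 5, B-C 19, D-G 4, G-I 10, E-G 16, B-G 18] → take D-G (4); add D.
Step 3: frontier [C-I 5, B-C 19, G-I 10, E-G 16, B-G 18] → take C-I (5); add I.
Step 4: frontier [B-C 19, E-G 16, B-G 18] → take E-G (16); add E.
Step 5: frontier [B-C 19, E-H 18, B-G 18] → take B-G (18); add B.
Step 6: frontier [A-B 4, B-F 15, E-H 18] → take A-B (4); add A.
Step 7: frontier [B-F 15, E-H 18] → take B-F (15); add F.
Step 8: frontier [E-H 18] → take E-H (18); add H.
Vertex order: C, G, D, I, E, B, A, F, H. The 3rd vertex is D.

D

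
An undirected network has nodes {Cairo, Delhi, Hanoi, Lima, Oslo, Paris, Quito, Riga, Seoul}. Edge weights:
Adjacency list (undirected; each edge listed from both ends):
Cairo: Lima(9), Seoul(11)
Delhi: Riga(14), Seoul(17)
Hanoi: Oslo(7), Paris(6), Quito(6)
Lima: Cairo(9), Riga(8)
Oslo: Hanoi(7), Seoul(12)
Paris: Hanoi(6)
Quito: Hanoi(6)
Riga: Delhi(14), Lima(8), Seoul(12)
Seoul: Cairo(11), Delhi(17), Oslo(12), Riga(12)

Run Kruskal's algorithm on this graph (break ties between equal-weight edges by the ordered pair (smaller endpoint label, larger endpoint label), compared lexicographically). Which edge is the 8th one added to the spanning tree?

Delhi-Riga

Kruskal: consider edges lightest-first.
Hanoi—Paris (6): add — endpoints in different components.
Hanoi—Quito (6): add — endpoints in different components.
Hanoi—Oslo (7): add — endpoints in different components.
Lima—Riga (8): add — endpoints in different components.
Cairo—Lima (9): add — endpoints in different components.
Cairo—Seoul (11): add — endpoints in different components.
Oslo—Seoul (12): add — endpoints in different components.
Riga—Seoul (12): skip — Seoul and Riga already connected.
Delhi—Riga (14): add — endpoints in different components.
The 8th edge added is Delhi—Riga.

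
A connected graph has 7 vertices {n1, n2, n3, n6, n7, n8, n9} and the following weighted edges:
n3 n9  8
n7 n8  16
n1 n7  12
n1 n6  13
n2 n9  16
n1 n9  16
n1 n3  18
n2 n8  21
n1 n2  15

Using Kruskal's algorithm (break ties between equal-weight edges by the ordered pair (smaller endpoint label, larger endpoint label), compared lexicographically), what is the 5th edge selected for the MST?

n1-n9

Kruskal: consider edges lightest-first.
n3 n9 (8): add — endpoints in different components.
n1 n7 (12): add — endpoints in different components.
n1 n6 (13): add — endpoints in different components.
n1 n2 (15): add — endpoints in different components.
n1 n9 (16): add — endpoints in different components.
n2 n9 (16): skip — n9 and n2 already connected.
n7 n8 (16): add — endpoints in different components.
The 5th edge added is n1 n9.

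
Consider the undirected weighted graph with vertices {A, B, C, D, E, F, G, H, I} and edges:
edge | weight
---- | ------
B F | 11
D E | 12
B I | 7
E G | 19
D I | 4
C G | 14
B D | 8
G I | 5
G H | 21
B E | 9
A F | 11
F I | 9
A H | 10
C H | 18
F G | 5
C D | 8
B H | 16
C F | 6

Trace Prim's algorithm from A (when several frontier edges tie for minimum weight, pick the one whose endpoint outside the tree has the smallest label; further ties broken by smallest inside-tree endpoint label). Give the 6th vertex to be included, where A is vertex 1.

Grow the tree from A using Prim:
Step 1: cheapest edge leaving the tree is A H (10); add H.
Step 2: cheapest edge leaving the tree is A F (11); add F.
Step 3: cheapest edge leaving the tree is F G (5); add G.
Step 4: cheapest edge leaving the tree is G I (5); add I.
Step 5: cheapest edge leaving the tree is D I (4); add D.
Step 6: cheapest edge leaving the tree is C F (6); add C.
Step 7: cheapest edge leaving the tree is B I (7); add B.
Step 8: cheapest edge leaving the tree is B E (9); add E.
Vertex order: A, H, F, G, I, D, C, B, E. The 6th vertex is D.

D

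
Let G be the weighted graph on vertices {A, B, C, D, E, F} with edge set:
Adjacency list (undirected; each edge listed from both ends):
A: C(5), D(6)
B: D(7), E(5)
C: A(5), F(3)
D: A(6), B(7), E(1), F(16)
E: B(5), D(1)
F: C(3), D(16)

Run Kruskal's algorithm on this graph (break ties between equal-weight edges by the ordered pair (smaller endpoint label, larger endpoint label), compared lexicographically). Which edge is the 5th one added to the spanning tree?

Kruskal's algorithm — process edges by increasing weight (ties by edge label):
D E (1): add. Components now {A} {B} {C} {D,E} {F}
C F (3): add. Components now {A} {B} {C,F} {D,E}
A C (5): add. Components now {A,C,F} {B} {D,E}
B E (5): add. Components now {A,C,F} {B,D,E}
A D (6): add. Components now {A,B,C,D,E,F}
The 5th edge added is A D.

A-D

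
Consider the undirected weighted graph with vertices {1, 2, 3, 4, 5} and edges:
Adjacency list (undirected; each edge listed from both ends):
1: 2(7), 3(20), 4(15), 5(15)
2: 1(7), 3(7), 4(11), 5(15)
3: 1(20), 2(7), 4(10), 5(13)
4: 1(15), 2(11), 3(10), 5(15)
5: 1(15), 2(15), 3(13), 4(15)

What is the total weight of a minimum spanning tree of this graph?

Prim's algorithm from 3:
Step 1: frontier [2-3 7, 3-4 10, 3-5 13, 1-3 20] → take 2-3 (7); add 2.
Step 2: frontier [1-2 7, 2-4 11, 2-5 15, 3-4 10, 3-5 13, 1-3 20] → take 1-2 (7); add 1.
Step 3: frontier [1-4 15, 1-5 15, 2-4 11, 2-5 15, 3-4 10, 3-5 13] → take 3-4 (10); add 4.
Step 4: frontier [1-5 15, 2-5 15, 3-5 13, 4-5 15] → take 3-5 (13); add 5.
MST edges: 2-3, 1-2, 3-4, 3-5; total weight 7+7+10+13 = 37.

37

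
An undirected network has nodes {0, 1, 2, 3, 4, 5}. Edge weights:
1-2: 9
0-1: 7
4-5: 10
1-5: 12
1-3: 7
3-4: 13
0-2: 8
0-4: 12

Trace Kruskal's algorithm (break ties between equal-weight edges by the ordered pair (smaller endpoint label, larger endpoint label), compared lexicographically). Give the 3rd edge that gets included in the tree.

0-2

Sort edges by weight, then run Kruskal:
0-1 (7): add. Components now {0,1} {2} {3} {4} {5}
1-3 (7): add. Components now {0,1,3} {2} {4} {5}
0-2 (8): add. Components now {0,1,2,3} {4} {5}
1-2 (9): skip — 1 and 2 already connected.
4-5 (10): add. Components now {0,1,2,3} {4,5}
0-4 (12): add. Components now {0,1,2,3,4,5}
The 3rd edge added is 0-2.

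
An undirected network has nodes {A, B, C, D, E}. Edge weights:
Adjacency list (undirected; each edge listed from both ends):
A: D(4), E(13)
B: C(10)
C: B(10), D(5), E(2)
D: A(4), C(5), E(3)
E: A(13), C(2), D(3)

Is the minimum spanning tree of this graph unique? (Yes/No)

Kruskal: consider edges lightest-first.
C–E (2): add. Components now {A} {B} {C,E} {D}
D–E (3): add. Components now {A} {B} {C,D,E}
A–D (4): add. Components now {A,C,D,E} {B}
C–D (5): skip — C and D already connected.
B–C (10): add. Components now {A,B,C,D,E}
Every non-tree edge has weight strictly greater than the heaviest edge on the tree path between its endpoints, so the MST is unique.

Yes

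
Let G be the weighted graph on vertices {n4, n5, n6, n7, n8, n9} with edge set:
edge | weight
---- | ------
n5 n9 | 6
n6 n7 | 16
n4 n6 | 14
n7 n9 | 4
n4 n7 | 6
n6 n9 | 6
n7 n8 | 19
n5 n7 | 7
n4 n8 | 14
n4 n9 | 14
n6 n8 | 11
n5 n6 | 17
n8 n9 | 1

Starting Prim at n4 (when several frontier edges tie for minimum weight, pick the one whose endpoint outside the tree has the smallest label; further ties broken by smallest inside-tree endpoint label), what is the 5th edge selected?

n6-n9

Prim, starting at n4.
Step 1: frontier [n4 n7 6, n4 n6 14, n4 n8 14, n4 n9 14] → take n4 n7 (6); add n7.
Step 2: frontier [n4 n6 14, n4 n8 14, n4 n9 14, n7 n9 4, n5 n7 7, n6 n7 16, n7 n8 19] → take n7 n9 (4); add n9.
Step 3: frontier [n4 n6 14, n4 n8 14, n5 n7 7, n6 n7 16, n7 n8 19, n8 n9 1, n5 n9 6, n6 n9 6] → take n8 n9 (1); add n8.
Step 4: frontier [n4 n6 14, n5 n7 7, n6 n7 16, n6 n8 11, n5 n9 6, n6 n9 6] → take n5 n9 (6); add n5.
Step 5: frontier [n4 n6 14, n5 n6 17, n6 n7 16, n6 n8 11, n6 n9 6] → take n6 n9 (6); add n6.
The 5th edge added is n6 n9.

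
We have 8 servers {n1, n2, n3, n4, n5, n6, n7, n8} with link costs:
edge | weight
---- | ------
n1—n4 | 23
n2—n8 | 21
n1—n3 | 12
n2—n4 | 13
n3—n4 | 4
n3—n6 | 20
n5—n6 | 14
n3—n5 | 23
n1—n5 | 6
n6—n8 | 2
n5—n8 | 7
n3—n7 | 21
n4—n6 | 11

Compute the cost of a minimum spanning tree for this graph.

64

Prim, starting at n2.
Step 1: frontier [n2—n4 13, n2—n8 21] → take n2—n4 (13); add n4.
Step 2: frontier [n2—n8 21, n3—n4 4, n4—n6 11, n1—n4 23] → take n3—n4 (4); add n3.
Step 3: frontier [n2—n8 21, n1—n3 12, n3—n6 20, n3—n7 21, n3—n5 23, n4—n6 11, n1—n4 23] → take n4—n6 (11); add n6.
Step 4: frontier [n2—n8 21, n1—n3 12, n3—n7 21, n3—n5 23, n1—n4 23, n6—n8 2, n5—n6 14] → take n6—n8 (2); add n8.
Step 5: frontier [n1—n3 12, n3—n7 21, n3—n5 23, n1—n4 23, n5—n6 14, n5—n8 7] → take n5—n8 (7); add n5.
Step 6: frontier [n1—n3 12, n3—n7 21, n1—n4 23, n1—n5 6] → take n1—n5 (6); add n1.
Step 7: frontier [n3—n7 21] → take n3—n7 (21); add n7.
MST edges: n2—n4, n3—n4, n4—n6, n6—n8, n5—n8, n1—n5, n3—n7; total weight 13+4+11+2+7+6+21 = 64.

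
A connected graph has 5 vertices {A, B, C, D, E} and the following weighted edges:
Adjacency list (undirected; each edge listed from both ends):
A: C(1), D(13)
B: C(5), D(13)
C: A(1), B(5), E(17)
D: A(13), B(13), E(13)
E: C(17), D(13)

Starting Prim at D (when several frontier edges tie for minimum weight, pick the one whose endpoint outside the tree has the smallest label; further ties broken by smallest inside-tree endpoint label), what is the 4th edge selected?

Prim, starting at D.
Step 1: frontier [A D 13, B D 13, D E 13] → take A D (13); add A.
Step 2: frontier [A C 1, B D 13, D E 13] → take A C (1); add C.
Step 3: frontier [B C 5, C E 17, B D 13, D E 13] → take B C (5); add B.
Step 4: frontier [C E 17, D E 13] → take D E (13); add E.
The 4th edge added is D E.

D-E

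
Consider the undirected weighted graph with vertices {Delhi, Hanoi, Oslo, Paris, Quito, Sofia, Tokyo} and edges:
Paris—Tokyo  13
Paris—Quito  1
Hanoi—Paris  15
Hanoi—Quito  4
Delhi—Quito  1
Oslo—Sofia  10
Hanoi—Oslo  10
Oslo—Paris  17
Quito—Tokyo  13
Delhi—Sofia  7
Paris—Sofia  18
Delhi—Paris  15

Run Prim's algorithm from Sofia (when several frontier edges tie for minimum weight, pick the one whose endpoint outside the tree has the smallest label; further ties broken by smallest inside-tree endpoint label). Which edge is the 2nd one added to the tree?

Delhi-Quito

Grow the tree from Sofia using Prim:
Step 1: frontier [Delhi—Sofia 7, Oslo—Sofia 10, Paris—Sofia 18] → take Delhi—Sofia (7); add Delhi.
Step 2: frontier [Delhi—Quito 1, Delhi—Paris 15, Oslo—Sofia 10, Paris—Sofia 18] → take Delhi—Quito (1); add Quito.
Step 3: frontier [Delhi—Paris 15, Paris—Quito 1, Hanoi—Quito 4, Quito—Tokyo 13, Oslo—Sofia 10, Paris—Sofia 18] → take Paris—Quito (1); add Paris.
Step 4: frontier [Paris—Tokyo 13, Hanoi—Paris 15, Oslo—Paris 17, Hanoi—Quito 4, Quito—Tokyo 13, Oslo—Sofia 10] → take Hanoi—Quito (4); add Hanoi.
Step 5: frontier [Hanoi—Oslo 10, Paris—Tokyo 13, Oslo—Paris 17, Quito—Tokyo 13, Oslo—Sofia 10] → take Hanoi—Oslo (10); add Oslo.
Step 6: frontier [Paris—Tokyo 13, Quito—Tokyo 13] → take Paris—Tokyo (13); add Tokyo.
The 2nd edge added is Delhi—Quito.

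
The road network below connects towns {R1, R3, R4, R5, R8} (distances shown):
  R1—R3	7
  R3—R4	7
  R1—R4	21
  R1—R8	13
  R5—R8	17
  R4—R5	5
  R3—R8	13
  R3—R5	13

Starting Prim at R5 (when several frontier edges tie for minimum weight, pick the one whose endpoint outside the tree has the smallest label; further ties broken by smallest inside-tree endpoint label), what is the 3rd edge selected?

R1-R3

Prim, starting at R5.
Step 1: cheapest edge leaving the tree is R4—R5 (5); add R4.
Step 2: cheapest edge leaving the tree is R3—R4 (7); add R3.
Step 3: cheapest edge leaving the tree is R1—R3 (7); add R1.
Step 4: cheapest edge leaving the tree is R1—R8 (13); add R8.
The 3rd edge added is R1—R3.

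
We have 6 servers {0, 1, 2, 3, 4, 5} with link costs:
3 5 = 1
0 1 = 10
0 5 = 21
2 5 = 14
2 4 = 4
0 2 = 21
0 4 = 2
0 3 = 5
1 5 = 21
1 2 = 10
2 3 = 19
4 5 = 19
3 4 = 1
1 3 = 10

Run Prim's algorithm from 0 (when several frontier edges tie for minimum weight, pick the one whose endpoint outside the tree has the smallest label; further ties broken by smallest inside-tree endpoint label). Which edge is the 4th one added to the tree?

2-4

Grow the tree from 0 using Prim:
Step 1: cheapest edge leaving the tree is 0 4 (2); add 4.
Step 2: cheapest edge leaving the tree is 3 4 (1); add 3.
Step 3: cheapest edge leaving the tree is 3 5 (1); add 5.
Step 4: cheapest edge leaving the tree is 2 4 (4); add 2.
Step 5: cheapest edge leaving the tree is 0 1 (10); add 1.
The 4th edge added is 2 4.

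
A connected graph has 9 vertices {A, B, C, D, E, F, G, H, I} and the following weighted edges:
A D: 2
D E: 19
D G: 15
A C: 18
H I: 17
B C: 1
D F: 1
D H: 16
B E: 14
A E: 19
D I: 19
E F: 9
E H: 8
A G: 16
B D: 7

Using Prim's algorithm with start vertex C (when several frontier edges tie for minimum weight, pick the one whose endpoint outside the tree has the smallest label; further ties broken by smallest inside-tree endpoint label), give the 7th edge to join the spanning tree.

D-G

Prim's algorithm from C:
Step 1: cheapest edge leaving the tree is B C (1); add B.
Step 2: cheapest edge leaving the tree is B D (7); add D.
Step 3: cheapest edge leaving the tree is D F (1); add F.
Step 4: cheapest edge leaving the tree is A D (2); add A.
Step 5: cheapest edge leaving the tree is E F (9); add E.
Step 6: cheapest edge leaving the tree is E H (8); add H.
Step 7: cheapest edge leaving the tree is D G (15); add G.
Step 8: cheapest edge leaving the tree is H I (17); add I.
The 7th edge added is D G.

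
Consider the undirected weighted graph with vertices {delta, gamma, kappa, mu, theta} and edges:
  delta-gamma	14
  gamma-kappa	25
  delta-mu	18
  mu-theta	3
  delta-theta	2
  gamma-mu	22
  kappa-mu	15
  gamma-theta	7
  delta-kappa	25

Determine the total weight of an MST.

Kruskal: consider edges lightest-first.
delta-theta (2): add — endpoints in different components.
mu-theta (3): add — endpoints in different components.
gamma-theta (7): add — endpoints in different components.
delta-gamma (14): skip — gamma and delta already connected.
kappa-mu (15): add — endpoints in different components.
MST edges: delta-theta, mu-theta, gamma-theta, kappa-mu; total weight 2+3+7+15 = 27.

27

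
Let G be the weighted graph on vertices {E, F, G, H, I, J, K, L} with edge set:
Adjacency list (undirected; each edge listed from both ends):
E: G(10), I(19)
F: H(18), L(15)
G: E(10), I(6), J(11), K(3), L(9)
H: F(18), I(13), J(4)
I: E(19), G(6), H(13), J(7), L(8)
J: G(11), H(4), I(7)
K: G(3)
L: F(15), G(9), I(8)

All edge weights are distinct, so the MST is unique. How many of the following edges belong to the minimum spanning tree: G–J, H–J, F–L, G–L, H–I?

2

Kruskal: consider edges lightest-first.
G–K (3): add — endpoints in different components.
H–J (4): add — endpoints in different components.
G–I (6): add — endpoints in different components.
I–J (7): add — endpoints in different components.
I–L (8): add — endpoints in different components.
G–L (9): skip — G and L already connected.
E–G (10): add — endpoints in different components.
G–J (11): skip — G and J already connected.
H–I (13): skip — H and I already connected.
F–L (15): add — endpoints in different components.
MST edge set: {G–K, H–J, G–I, I–J, I–L, E–G, F–L}.
Of the listed edges, {H–J, F–L} are in the MST → 2.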